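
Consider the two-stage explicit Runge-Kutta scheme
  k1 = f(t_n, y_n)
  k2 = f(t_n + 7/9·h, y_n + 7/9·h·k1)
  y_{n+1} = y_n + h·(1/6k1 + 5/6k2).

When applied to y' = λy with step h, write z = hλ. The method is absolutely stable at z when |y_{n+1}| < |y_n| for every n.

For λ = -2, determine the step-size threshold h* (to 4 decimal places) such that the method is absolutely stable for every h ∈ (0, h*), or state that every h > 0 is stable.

With y'=λy (z=hλ):
  k1=λy_n ⇒ h·k1=z·y_n;  k2=λ(1+7/9z)y_n ⇒ h·k2=z(1+7/9z)y_n
  y_{n+1}/y_n = 1 + 1/6z + 5/6z(1+7/9z) = 1 + z + 35/54z²
  so R(z) = 1 + z + 35/54z².

Solve |R(x)|<1 on ℝ⁻.
x=-0.71: |R|=0.6167
R=1: x+35/54x²=0 ⇒ x=−54/35=-1.5429; min R=1−1/(4·35/54)=0.6143>−1
Confirm numerically:
  x=-1.445: |R|=0.90835 <1
  x=-1.239: |R|=0.75599 <1
  x=-0.987: |R|=0.64441 <1
  x=-0.747: |R|=0.61467 <1
  x=-1.606: |R|=1.06573 >1
  x=-1.576: |R|=1.03385 >1
So |R|<1 on (-1.5429, 0).

(-1.5429,0); λ=-2 ⇒ h* = (54/35)/2 = 0.7714.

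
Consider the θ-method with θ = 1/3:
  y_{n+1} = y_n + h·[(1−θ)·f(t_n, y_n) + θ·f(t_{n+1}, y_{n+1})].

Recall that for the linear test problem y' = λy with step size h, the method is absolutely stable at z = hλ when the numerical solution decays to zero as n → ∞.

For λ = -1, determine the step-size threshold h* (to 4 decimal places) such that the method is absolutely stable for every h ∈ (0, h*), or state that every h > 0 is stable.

On y'=λy, z=hλ:
  y_{n+1} = y_n + z·[2/3·y_n + 1/3·y_{n+1}] ⇒ (1 − 1/3z)y_{n+1} = (1 + 2/3z)y_n
  ⇒ R(z) = (1 + 2/3z)/(1 − 1/3z).

Need |R(x)|<1, x<0.
x=-1.38: |R|=0.0548
R=−1: 1+2/3x = −1+1/3x ⇒ -1/3x=2 ⇒ x=2/(-1/3)=-6.0000
Confirm numerically:
  x=-4.425: |R|=0.78788 <1
  x=-4.207: |R|=0.75121 <1
  x=-2.629: |R|=0.40114 <1
  x=-6.577: |R|=1.06025 >1
  x=-6.231: |R|=1.02502 >1
  x=-6.116: |R|=1.01272 >1
Stable set (-6.0000, 0).

(-6.0000,0); λ=-1 ⇒ h* = (6)/1 = 6.0000.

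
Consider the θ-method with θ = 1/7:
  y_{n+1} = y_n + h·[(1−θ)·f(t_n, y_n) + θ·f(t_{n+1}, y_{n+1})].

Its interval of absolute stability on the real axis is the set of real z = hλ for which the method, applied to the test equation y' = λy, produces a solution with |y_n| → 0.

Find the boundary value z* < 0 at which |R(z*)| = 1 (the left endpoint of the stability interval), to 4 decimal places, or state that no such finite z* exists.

left endpoint -2.8000.

Test eqn y'=λy, z=hλ:
  y_{n+1} = y_n + z·[6/7·y_n + 1/7·y_{n+1}] ⇒ (1 − 1/7z)y_{n+1} = (1 + 6/7z)y_n
  R(z) = (1 + 6/7z)/(1 − 1/7z).

Find x<0 with |R(x)|<1.
x=-0.45: |R|=0.5772
R=−1: 1+6/7x = −1+1/7x ⇒ -5/7x=2 ⇒ x=2/(-5/7)=-2.8000
Confirm numerically:
  x=-2.037: |R|=0.57785 <1
  x=-1.723: |R|=0.38267 <1
  x=-1.668: |R|=0.34702 <1
  x=-1.463: |R|=0.21009 <1
  x=-3.385: |R|=1.28166 >1
  x=-3.172: |R|=1.18285 >1
Stable set (-2.8000, 0).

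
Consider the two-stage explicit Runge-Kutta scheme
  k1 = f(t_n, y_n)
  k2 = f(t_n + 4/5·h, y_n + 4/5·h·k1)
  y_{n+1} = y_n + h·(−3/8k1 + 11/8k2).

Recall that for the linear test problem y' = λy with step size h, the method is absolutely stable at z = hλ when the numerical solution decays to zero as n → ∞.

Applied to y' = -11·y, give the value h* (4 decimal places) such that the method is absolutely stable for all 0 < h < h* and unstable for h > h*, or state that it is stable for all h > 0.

Set f=λy, z=hλ:
  k1=λy_n ⇒ h·k1=z·y_n;  k2=λ(1+4/5z)y_n ⇒ h·k2=z(1+4/5z)y_n
  y_{n+1}/y_n = 1 − 3/8z + 11/8z(1+4/5z) = 1 + z + 11/10z²
  ⇒ R(z) = 1 + z + 11/10z².

Find x<0 with |R(x)|<1.
x=-0.59: |R|=0.7929
R=1: x+11/10x²=0 ⇒ x=−10/11=-0.9091; min R=1−1/(4·11/10)=0.7727>−1
Confirm numerically:
  x=-0.696: |R|=0.83686 <1
  x=-0.672: |R|=0.82474 <1
  x=-0.638: |R|=0.80975 <1
  x=-1.489: |R|=1.94983 >1
  x=-1.463: |R|=1.89141 >1
Stable set (-0.9091, 0).

(-0.9091,0); λ=-11 ⇒ h* = (10/11)/11 = 0.0826.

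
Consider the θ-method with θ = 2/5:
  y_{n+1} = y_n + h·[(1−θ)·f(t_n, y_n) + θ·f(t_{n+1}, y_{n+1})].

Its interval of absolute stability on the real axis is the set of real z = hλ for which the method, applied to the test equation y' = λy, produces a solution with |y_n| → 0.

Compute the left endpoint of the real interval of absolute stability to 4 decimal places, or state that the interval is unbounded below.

With y'=λy (z=hλ):
  y_{n+1} = y_n + z·[3/5·y_n + 2/5·y_{n+1}] ⇒ (1 − 2/5z)y_{n+1} = (1 + 3/5z)y_n
  ⇒ R(z) = (1 + 3/5z)/(1 − 2/5z).

Need |R(x)|<1, x<0.
x=-1.25: |R|=0.1667
R=−1: 1+3/5x = −1+2/5x ⇒ -1/5x=2 ⇒ x=2/(-1/5)=-10.0000
Confirm numerically:
  x=-9.419: |R|=0.97563 <1
  x=-5.543: |R|=0.72293 <1
  x=-5.423: |R|=0.71116 <1
  x=-10.546: |R|=1.02093 >1
  x=-10.259: |R|=1.01015 >1
Interval (-10.0000, 0).

left endpoint -10.0000.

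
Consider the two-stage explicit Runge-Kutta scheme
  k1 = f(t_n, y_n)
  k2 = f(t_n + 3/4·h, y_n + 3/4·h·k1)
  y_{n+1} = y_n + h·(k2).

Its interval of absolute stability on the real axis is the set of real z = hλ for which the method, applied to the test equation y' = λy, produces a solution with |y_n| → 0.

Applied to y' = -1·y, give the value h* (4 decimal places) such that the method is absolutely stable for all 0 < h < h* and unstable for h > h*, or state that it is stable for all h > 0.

With y'=λy (z=hλ):
  k1=λy_n ⇒ h·k1=z·y_n;  k2=λ(1+3/4z)y_n ⇒ h·k2=z(1+3/4z)y_n
  y_{n+1}/y_n = 1 + z(1+3/4z) = 1 + z + 3/4z²
  so R(z) = 1 + z + 3/4z².

Need |R(x)|<1, x<0.
x=-0.66: |R|=0.6667
R=1: x+3/4x²=0 ⇒ x=−4/3=-1.3333; min R=1−1/(4·3/4)=0.6667>−1
Confirm numerically:
  x=-1.086: |R|=0.79855 <1
  x=-0.905: |R|=0.70927 <1
  x=-0.648: |R|=0.66693 <1
  x=-1.690: |R|=1.45208 >1
  x=-1.420: |R|=1.09230 >1
So |R|<1 on (-1.3333, 0).

(-1.3333,0); λ=-1 ⇒ h* = (4/3)/1 = 1.3333.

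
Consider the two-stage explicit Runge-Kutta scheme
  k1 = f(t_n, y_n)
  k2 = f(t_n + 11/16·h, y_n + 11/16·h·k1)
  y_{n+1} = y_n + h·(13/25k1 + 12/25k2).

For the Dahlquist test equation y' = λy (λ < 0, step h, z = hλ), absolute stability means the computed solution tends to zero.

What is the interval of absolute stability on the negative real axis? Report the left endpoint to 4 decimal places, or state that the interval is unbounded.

On y'=λy, z=hλ:
  k1=λy_n ⇒ h·k1=z·y_n;  k2=λ(1+11/16z)y_n ⇒ h·k2=z(1+11/16z)y_n
  y_{n+1}/y_n = 1 + 13/25z + 12/25z(1+11/16z) = 1 + z + 33/100z²
  so R(z) = 1 + z + 33/100z².

Solve |R(x)|<1 on ℝ⁻.
x=-1.25: |R|=0.2656
R=1: x+33/100x²=0 ⇒ x=−100/33=-3.0303; min R=1−1/(4·33/100)=0.2424>−1
Confirm numerically:
  x=-2.299: |R|=0.44518 <1
  x=-2.076: |R|=0.34623 <1
  x=-1.236: |R|=0.26814 <1
  x=-3.309: |R|=1.30433 >1
  x=-3.134: |R|=1.10725 >1
So |R|<1 on (-3.0303, 0).

z∈(-3.0303,0).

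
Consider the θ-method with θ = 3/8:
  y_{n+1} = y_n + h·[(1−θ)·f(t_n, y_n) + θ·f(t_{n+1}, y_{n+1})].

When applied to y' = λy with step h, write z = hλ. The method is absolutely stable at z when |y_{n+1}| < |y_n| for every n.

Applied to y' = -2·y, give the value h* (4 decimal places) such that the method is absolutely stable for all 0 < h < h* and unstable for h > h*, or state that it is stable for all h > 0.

Test eqn y'=λy, z=hλ:
  y_{n+1} = y_n + z·[5/8·y_n + 3/8·y_{n+1}] ⇒ (1 − 3/8z)y_{n+1} = (1 + 5/8z)y_n
  R(z) = (1 + 5/8z)/(1 − 3/8z).

Need |R(x)|<1, x<0.
x=-1.58: |R|=0.0078
R=−1: 1+5/8x = −1+3/8x ⇒ -1/4x=2 ⇒ x=2/(-1/4)=-8.0000
Confirm numerically:
  x=-6.411: |R|=0.88330 <1
  x=-5.962: |R|=0.84254 <1
  x=-5.896: |R|=0.83619 <1
  x=-8.458: |R|=1.02745 >1
  x=-8.386: |R|=1.02328 >1
  x=-8.036: |R|=1.00224 >1
Interval (-8.0000, 0).

(-8.0000,0); λ=-2 ⇒ h* = (8)/2 = 4.0000.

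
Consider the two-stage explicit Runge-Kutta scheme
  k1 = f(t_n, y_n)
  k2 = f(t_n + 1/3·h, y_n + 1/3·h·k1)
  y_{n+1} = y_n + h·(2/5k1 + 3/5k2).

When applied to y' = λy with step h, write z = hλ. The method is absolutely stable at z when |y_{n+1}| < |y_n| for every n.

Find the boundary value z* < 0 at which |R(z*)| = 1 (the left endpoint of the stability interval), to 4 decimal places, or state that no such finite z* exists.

z* = -5.0000.

With y'=λy (z=hλ):
  k1=λy_n ⇒ h·k1=z·y_n;  k2=λ(1+1/3z)y_n ⇒ h·k2=z(1+1/3z)y_n
  y_{n+1}/y_n = 1 + 2/5z + 3/5z(1+1/3z) = 1 + z + 1/5z²
  so R(z) = 1 + z + 1/5z².

Boundary: |R(x)|=1, x<0.
x=-1.4: |R|=0.0080
R=1: x+1/5x²=0 ⇒ x=−5=-5.0000; min R=1−1/(4·1/5)=-0.2500>−1
Confirm numerically:
  x=-3.283: |R|=0.12738 <1
  x=-2.753: |R|=0.23720 <1
  x=-2.749: |R|=0.23760 <1
  x=-5.517: |R|=1.57046 >1
  x=-5.034: |R|=1.03423 >1
So |R|<1 on (-5.0000, 0).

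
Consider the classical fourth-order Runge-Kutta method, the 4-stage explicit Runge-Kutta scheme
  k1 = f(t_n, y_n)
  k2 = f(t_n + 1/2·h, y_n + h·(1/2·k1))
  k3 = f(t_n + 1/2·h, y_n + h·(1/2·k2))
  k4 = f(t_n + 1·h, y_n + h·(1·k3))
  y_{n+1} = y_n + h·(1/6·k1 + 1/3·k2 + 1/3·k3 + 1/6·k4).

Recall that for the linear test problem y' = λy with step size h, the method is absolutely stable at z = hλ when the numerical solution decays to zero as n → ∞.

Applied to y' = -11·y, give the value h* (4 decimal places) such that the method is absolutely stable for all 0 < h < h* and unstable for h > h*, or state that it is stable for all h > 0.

Set f=λy, z=hλ:
  order 4, 4-stage ⇒ R(z)=1+z+z^2/2+z^3/6+z^4/24
  (e.g. R(-1.04)=0.36207, |R|=0.36207)

Solve |R(x)|<1 on ℝ⁻.
x=-1.04: |R|=0.3621
|R(-2.38)|=0.5422 |R(-1.38)|=0.2853 |R(-1.18)|=0.3231
Bisect:
  x_lo=-3.2295 |R|=1.9039  x_hi=-0.2382 |R|=0.7881
  mid=-1.73382 |R|=0.27710 →hi
  mid=-2.48165 |R|=0.63074 →hi
  mid=-2.85556 |R|=1.11122 →lo
  mid=-2.66861 |R|=0.83786 →hi
  mid=-2.76208 |R|=0.96557 →hi
  mid=-2.80882 |R|=1.03606 →lo
  mid=-2.78545 |R|=1.00024 →lo
  mid=-2.77377 |R|=0.98276 →hi
  ...
  [-2.78545,-2.78527] ⇒ x*=-2.7853
So |R|<1 on (-2.7853, 0).

(-2.7853,0); λ=-11 ⇒ h* = 0.2532.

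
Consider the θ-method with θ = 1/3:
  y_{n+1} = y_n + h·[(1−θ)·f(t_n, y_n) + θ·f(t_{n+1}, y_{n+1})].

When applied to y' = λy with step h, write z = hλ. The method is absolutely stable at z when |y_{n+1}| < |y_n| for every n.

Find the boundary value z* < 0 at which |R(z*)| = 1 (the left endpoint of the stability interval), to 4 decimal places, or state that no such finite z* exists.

On y'=λy, z=hλ:
  y_{n+1} = y_n + z·[2/3·y_n + 1/3·y_{n+1}] ⇒ (1 − 1/3z)y_{n+1} = (1 + 2/3z)y_n
  Hence R(z) = (1 + 2/3z)/(1 − 1/3z).

Boundary: |R(x)|=1, x<0.
x=-1.39: |R|=0.0501
R=−1: 1+2/3x = −1+1/3x ⇒ -1/3x=2 ⇒ x=2/(-1/3)=-6.0000
Confirm numerically:
  x=-5.971: |R|=0.99677 <1
  x=-5.293: |R|=0.91475 <1
  x=-4.724: |R|=0.83480 <1
  x=-3.721: |R|=0.66091 <1
  x=-6.262: |R|=1.02829 >1
  x=-6.218: |R|=1.02365 >1
Stable set (-6.0000, 0).

z* = -6.0000.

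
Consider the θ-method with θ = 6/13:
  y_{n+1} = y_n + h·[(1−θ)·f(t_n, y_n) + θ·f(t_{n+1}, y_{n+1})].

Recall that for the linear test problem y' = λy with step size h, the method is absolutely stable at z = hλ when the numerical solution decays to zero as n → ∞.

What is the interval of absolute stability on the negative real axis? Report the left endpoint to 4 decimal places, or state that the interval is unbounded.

With y'=λy (z=hλ):
  y_{n+1} = y_n + z·[7/13·y_n + 6/13·y_{n+1}] ⇒ (1 − 6/13z)y_{n+1} = (1 + 7/13z)y_n
  R(z) = (1 + 7/13z)/(1 − 6/13z).

Need |R(x)|<1, x<0.
x=-1.27: |R|=0.1993
R=−1: 1+7/13x = −1+6/13x ⇒ -1/13x=2 ⇒ x=2/(-1/13)=-26.0000
Confirm numerically:
  x=-25.680: |R|=0.99808 <1
  x=-24.727: |R|=0.99211 <1
  x=-16.265: |R|=0.91197 <1
  x=-15.290: |R|=0.89775 <1
  x=-26.501: |R|=1.00291 >1
  x=-26.380: |R|=1.00222 >1
  x=-26.174: |R|=1.00102 >1
So |R|<1 on (-26.0000, 0).

(-26.0000, 0).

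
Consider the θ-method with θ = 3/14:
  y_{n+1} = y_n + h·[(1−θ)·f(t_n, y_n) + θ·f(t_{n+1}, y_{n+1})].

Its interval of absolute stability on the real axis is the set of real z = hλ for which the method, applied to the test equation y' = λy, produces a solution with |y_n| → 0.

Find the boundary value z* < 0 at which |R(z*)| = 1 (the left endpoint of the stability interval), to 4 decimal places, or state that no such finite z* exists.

On y'=λy, z=hλ:
  y_{n+1} = y_n + z·[11/14·y_n + 3/14·y_{n+1}] ⇒ (1 − 3/14z)y_{n+1} = (1 + 11/14z)y_n
  ⇒ R(z) = (1 + 11/14z)/(1 − 3/14z).

Boundary: |R(x)|=1, x<0.
x=-0.64: |R|=0.4372
R=−1: 1+11/14x = −1+3/14x ⇒ -4/7x=2 ⇒ x=2/(-4/7)=-3.5000
Confirm numerically:
  x=-3.058: |R|=0.84742 <1
  x=-2.295: |R|=0.53842 <1
  x=-2.150: |R|=0.47188 <1
  x=-4.059: |R|=1.17084 >1
  x=-3.972: |R|=1.14570 >1
  x=-3.580: |R|=1.02587 >1
So |R|<1 on (-3.5000, 0).

z* = -3.5000.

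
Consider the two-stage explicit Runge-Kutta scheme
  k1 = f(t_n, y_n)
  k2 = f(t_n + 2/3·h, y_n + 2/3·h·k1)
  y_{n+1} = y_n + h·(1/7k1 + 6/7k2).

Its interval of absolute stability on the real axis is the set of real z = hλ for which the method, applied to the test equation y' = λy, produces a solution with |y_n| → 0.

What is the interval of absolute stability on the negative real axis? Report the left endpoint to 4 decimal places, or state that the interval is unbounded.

With y'=λy (z=hλ):
  k1=λy_n ⇒ h·k1=z·y_n;  k2=λ(1+2/3z)y_n ⇒ h·k2=z(1+2/3z)y_n
  y_{n+1}/y_n = 1 + 1/7z + 6/7z(1+2/3z) = 1 + z + 4/7z²
  ⇒ R(z) = 1 + z + 4/7z².

Find x<0 with |R(x)|<1.
x=-0.72: |R|=0.5762
R=1: x+4/7x²=0 ⇒ x=−7/4=-1.7500; min R=1−1/(4·4/7)=0.5625>−1
Confirm numerically:
  x=-1.728: |R|=0.97828 <1
  x=-1.621: |R|=0.88051 <1
  x=-0.833: |R|=0.56351 <1
  x=-0.738: |R|=0.57323 <1
  x=-2.317: |R|=1.75071 >1
  x=-2.087: |R|=1.40190 >1
So |R|<1 on (-1.7500, 0).

z∈(-1.7500,0).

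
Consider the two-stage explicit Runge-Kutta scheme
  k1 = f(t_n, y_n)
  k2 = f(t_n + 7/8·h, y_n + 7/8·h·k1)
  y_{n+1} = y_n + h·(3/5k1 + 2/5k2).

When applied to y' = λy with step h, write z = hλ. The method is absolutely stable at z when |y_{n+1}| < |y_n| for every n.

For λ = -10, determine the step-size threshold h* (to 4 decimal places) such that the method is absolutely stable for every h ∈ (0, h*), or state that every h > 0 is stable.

(-2.8571,0); λ=-10 ⇒ h* = (20/7)/10 = 0.2857.

On y'=λy, z=hλ:
  k1=λy_n ⇒ h·k1=z·y_n;  k2=λ(1+7/8z)y_n ⇒ h·k2=z(1+7/8z)y_n
  y_{n+1}/y_n = 1 + 3/5z + 2/5z(1+7/8z) = 1 + z + 7/20z²
  R(z) = 1 + z + 7/20z².

Boundary: |R(x)|=1, x<0.
x=-1.75: |R|=0.3219
R=1: x+7/20x²=0 ⇒ x=−20/7=-2.8571; min R=1−1/(4·7/20)=0.2857>−1
Confirm numerically:
  x=-2.335: |R|=0.57328 <1
  x=-2.110: |R|=0.44823 <1
  x=-2.093: |R|=0.44023 <1
  x=-2.970: |R|=1.11732 >1
  x=-2.890: |R|=1.03324 >1
Stable set (-2.8571, 0).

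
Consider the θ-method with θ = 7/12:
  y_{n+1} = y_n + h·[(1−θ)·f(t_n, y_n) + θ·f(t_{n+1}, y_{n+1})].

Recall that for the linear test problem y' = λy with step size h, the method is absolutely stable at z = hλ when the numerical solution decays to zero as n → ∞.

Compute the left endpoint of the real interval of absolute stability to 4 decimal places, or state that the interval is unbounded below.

Test eqn y'=λy, z=hλ:
  y_{n+1} = y_n + z·[5/12·y_n + 7/12·y_{n+1}] ⇒ (1 − 7/12z)y_{n+1} = (1 + 5/12z)y_n
  R(z) = (1 + 5/12z)/(1 − 7/12z).

Boundary: |R(x)|=1, x<0.
x=-0.43: |R|=0.6562
x=-2: |R|=0.0769
x=-10: |R|=0.4634
x=-100: |R|=0.6854
θ=7/12≥1/2 ⇒ |1+5/12x|<|1−7/12x| ∀x<0 ⇒ interval (−∞,0).

interval (−∞, 0).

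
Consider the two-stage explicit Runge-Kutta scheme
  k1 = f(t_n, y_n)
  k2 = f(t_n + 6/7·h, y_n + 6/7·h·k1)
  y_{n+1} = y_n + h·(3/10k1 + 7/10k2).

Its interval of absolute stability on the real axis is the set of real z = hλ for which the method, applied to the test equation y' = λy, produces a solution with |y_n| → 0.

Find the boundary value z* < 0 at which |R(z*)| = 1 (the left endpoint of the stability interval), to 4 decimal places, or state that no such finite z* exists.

z* = -1.6667.

On y'=λy, z=hλ:
  k1=λy_n ⇒ h·k1=z·y_n;  k2=λ(1+6/7z)y_n ⇒ h·k2=z(1+6/7z)y_n
  y_{n+1}/y_n = 1 + 3/10z + 7/10z(1+6/7z) = 1 + z + 3/5z²
  R(z) = 1 + z + 3/5z².

Find x<0 with |R(x)|<1.
x=-0.45: |R|=0.6715
R=1: x+3/5x²=0 ⇒ x=−5/3=-1.6667; min R=1−1/(4·3/5)=0.5833>−1
Confirm numerically:
  x=-1.429: |R|=0.79622 <1
  x=-1.079: |R|=0.61954 <1
  x=-1.013: |R|=0.60270 <1
  x=-0.694: |R|=0.59498 <1
  x=-1.984: |R|=1.37775 >1
  x=-1.962: |R|=1.34767 >1
So |R|<1 on (-1.6667, 0).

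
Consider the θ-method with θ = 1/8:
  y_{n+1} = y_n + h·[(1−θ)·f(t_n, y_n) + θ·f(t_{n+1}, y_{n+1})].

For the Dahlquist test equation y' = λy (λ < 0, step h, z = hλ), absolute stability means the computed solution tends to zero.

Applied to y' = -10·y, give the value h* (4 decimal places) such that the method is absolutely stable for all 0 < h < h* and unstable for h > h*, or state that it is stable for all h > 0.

Set f=λy, z=hλ:
  y_{n+1} = y_n + z·[7/8·y_n + 1/8·y_{n+1}] ⇒ (1 − 1/8z)y_{n+1} = (1 + 7/8z)y_n
  Hence R(z) = (1 + 7/8z)/(1 − 1/8z).

Boundary: |R(x)|=1, x<0.
x=-0.33: |R|=0.6831
R=−1: 1+7/8x = −1+1/8x ⇒ -3/4x=2 ⇒ x=2/(-3/4)=-2.6667
Confirm numerically:
  x=-2.246: |R|=0.75366 <1
  x=-1.739: |R|=0.42848 <1
  x=-1.587: |R|=0.32429 <1
  x=-1.431: |R|=0.21387 <1
  x=-3.194: |R|=1.28265 >1
  x=-2.791: |R|=1.06913 >1
  x=-2.780: |R|=1.06308 >1
Interval (-2.6667, 0).

(-2.6667,0); λ=-10 ⇒ h* = (8/3)/10 = 0.2667.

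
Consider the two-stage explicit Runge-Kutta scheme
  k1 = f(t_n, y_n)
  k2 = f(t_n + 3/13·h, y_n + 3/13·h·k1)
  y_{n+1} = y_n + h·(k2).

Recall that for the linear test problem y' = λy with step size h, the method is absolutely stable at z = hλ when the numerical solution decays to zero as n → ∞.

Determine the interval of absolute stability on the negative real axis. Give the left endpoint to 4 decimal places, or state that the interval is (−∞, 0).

(-4.3333, 0).

Set f=λy, z=hλ:
  k1=λy_n ⇒ h·k1=z·y_n;  k2=λ(1+3/13z)y_n ⇒ h·k2=z(1+3/13z)y_n
  y_{n+1}/y_n = 1 + z(1+3/13z) = 1 + z + 3/13z²
  ⇒ R(z) = 1 + z + 3/13z².

Need |R(x)|<1, x<0.
x=-0.47: |R|=0.5810
R=1: x+3/13x²=0 ⇒ x=−13/3=-4.3333; min R=1−1/(4·3/13)=-0.0833>−1
Confirm numerically:
  x=-3.992: |R|=0.68555 <1
  x=-3.931: |R|=0.63502 <1
  x=-2.807: |R|=0.01129 <1
  x=-1.888: |R|=0.06541 <1
  x=-4.850: |R|=1.57827 >1
  x=-4.788: |R|=1.50237 >1
  x=-4.769: |R|=1.47947 >1
So |R|<1 on (-4.3333, 0).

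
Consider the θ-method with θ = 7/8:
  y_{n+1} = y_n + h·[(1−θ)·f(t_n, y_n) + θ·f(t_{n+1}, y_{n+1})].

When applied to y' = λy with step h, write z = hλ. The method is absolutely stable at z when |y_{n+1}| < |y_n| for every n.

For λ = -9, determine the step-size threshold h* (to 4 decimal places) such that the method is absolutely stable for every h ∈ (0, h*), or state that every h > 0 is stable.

Set f=λy, z=hλ:
  y_{n+1} = y_n + z·[1/8·y_n + 7/8·y_{n+1}] ⇒ (1 − 7/8z)y_{n+1} = (1 + 1/8z)y_n
  ⇒ R(z) = (1 + 1/8z)/(1 − 7/8z).

Solve |R(x)|<1 on ℝ⁻.
x=-1.51: |R|=0.3495
x=-2: |R|=0.2727
x=-10: |R|=0.0256
x=-100: |R|=0.1299
θ=7/8≥1/2 ⇒ |1+1/8x|<|1−7/8x| ∀x<0 ⇒ unbounded interval.

unbounded; (−∞, 0). Any h>0 works for λ=-9.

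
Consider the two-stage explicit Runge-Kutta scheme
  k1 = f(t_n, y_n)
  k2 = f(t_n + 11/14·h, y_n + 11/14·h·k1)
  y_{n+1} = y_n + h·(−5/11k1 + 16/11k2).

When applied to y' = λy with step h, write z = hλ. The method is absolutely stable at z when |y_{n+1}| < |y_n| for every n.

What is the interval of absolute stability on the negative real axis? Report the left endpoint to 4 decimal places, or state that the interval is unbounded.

(-0.8750, 0).

On y'=λy, z=hλ:
  k1=λy_n ⇒ h·k1=z·y_n;  k2=λ(1+11/14z)y_n ⇒ h·k2=z(1+11/14z)y_n
  y_{n+1}/y_n = 1 − 5/11z + 16/11z(1+11/14z) = 1 + z + 8/7z²
  Hence R(z) = 1 + z + 8/7z².

Solve |R(x)|<1 on ℝ⁻.
x=-1.54: |R|=2.1704
R=1: x+8/7x²=0 ⇒ x=−7/8=-0.8750; min R=1−1/(4·8/7)=0.7812>−1
Confirm numerically:
  x=-0.782: |R|=0.91688 <1
  x=-0.629: |R|=0.82316 <1
  x=-0.356: |R|=0.78884 <1
  x=-1.332: |R|=1.69568 >1
  x=-1.331: |R|=1.69364 >1
Stable set (-0.8750, 0).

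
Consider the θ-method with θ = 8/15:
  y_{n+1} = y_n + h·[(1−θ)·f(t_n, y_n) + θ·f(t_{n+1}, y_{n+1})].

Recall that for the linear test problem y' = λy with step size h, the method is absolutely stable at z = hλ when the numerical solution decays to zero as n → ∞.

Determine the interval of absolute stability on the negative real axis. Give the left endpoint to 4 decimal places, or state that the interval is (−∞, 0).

With y'=λy (z=hλ):
  y_{n+1} = y_n + z·[7/15·y_n + 8/15·y_{n+1}] ⇒ (1 − 8/15z)y_{n+1} = (1 + 7/15z)y_n
  so R(z) = (1 + 7/15z)/(1 − 8/15z).

Find x<0 with |R(x)|<1.
x=-0.56: |R|=0.5688
x=-2: |R|=0.0323
x=-10: |R|=0.5789
x=-100: |R|=0.8405
θ=8/15≥1/2 ⇒ |1+7/15x|<|1−8/15x| ∀x<0 ⇒ stable on all of ℝ⁻.

interval (−∞, 0).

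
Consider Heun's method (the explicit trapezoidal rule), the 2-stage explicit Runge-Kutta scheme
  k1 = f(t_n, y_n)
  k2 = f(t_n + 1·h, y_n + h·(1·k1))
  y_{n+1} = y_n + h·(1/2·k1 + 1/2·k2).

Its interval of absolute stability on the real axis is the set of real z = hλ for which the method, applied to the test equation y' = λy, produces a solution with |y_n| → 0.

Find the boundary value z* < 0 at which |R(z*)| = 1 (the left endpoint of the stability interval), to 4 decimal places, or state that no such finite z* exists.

left endpoint -2.0000.

Test eqn y'=λy, z=hλ:
  order 2, 2-stage ⇒ R(z)=1+z+z^2/2
  (e.g. R(-1.22)=0.52420, |R|=0.52420)

Solve |R(x)|<1 on ℝ⁻.
x=-1.22: |R|=0.5242
|R(-2.37)|=1.4385 |R(-1.34)|=0.5578 |R(-1.09)|=0.5040
Bisect:
  x_lo=-2.8795 |R|=2.2664  x_hi=-0.0621 |R|=0.9398
  mid=-1.47081 |R|=0.61083 →hi
  mid=-2.17518 |R|=1.19053 →lo
  mid=-1.82300 |R|=0.83866 →hi
  mid=-1.99909 |R|=0.99909 →hi
  mid=-2.08714 |R|=1.09093 →lo
  mid=-2.04311 |R|=1.04404 →lo
  mid=-2.02110 |R|=1.02132 →lo
  mid=-2.01010 |R|=1.01015 →lo
  ...
  [-2.00012,-1.99995] ⇒ x*=-2.0000
So |R|<1 on (-2.0000, 0).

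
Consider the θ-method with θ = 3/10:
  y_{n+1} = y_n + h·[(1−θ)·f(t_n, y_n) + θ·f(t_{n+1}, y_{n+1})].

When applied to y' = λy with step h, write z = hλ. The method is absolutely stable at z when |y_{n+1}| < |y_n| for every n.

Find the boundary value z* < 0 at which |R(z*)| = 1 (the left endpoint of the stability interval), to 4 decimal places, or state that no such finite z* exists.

z* = -5.0000.

Test eqn y'=λy, z=hλ:
  y_{n+1} = y_n + z·[7/10·y_n + 3/10·y_{n+1}] ⇒ (1 − 3/10z)y_{n+1} = (1 + 7/10z)y_n
  ⇒ R(z) = (1 + 7/10z)/(1 − 3/10z).

Find x<0 with |R(x)|<1.
x=-1: |R|=0.2308
R=−1: 1+7/10x = −1+3/10x ⇒ -2/5x=2 ⇒ x=2/(-2/5)=-5.0000
Confirm numerically:
  x=-4.478: |R|=0.91090 <1
  x=-4.348: |R|=0.88683 <1
  x=-3.653: |R|=0.74293 <1
  x=-3.651: |R|=0.74247 <1
  x=-5.581: |R|=1.08690 >1
  x=-5.408: |R|=1.06223 >1
  x=-5.324: |R|=1.04990 >1
Stable set (-5.0000, 0).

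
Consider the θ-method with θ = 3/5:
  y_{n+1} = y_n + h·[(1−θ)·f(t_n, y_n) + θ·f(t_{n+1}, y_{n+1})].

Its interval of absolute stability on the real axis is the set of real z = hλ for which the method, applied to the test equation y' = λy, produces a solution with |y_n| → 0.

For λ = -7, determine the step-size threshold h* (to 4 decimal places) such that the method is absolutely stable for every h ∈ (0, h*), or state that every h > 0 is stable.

interval (−∞, 0). Any h>0 works for λ=-7.

With y'=λy (z=hλ):
  y_{n+1} = y_n + z·[2/5·y_n + 3/5·y_{n+1}] ⇒ (1 − 3/5z)y_{n+1} = (1 + 2/5z)y_n
  so R(z) = (1 + 2/5z)/(1 − 3/5z).

Find x<0 with |R(x)|<1.
x=-1.55: |R|=0.1969
x=-2: |R|=0.0909
x=-10: |R|=0.4286
x=-100: |R|=0.6393
θ=3/5≥1/2 ⇒ |1+2/5x|<|1−3/5x| ∀x<0 ⇒ stable on all of ℝ⁻.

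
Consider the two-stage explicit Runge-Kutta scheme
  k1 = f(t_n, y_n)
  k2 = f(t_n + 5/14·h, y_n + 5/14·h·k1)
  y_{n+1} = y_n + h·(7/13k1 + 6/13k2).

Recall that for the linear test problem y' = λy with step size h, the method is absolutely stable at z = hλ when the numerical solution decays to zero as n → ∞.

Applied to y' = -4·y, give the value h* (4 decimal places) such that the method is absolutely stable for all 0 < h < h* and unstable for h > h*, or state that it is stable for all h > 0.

(-6.0667,0); λ=-4 ⇒ h* = (91/15)/4 = 1.5167.

On y'=λy, z=hλ:
  k1=λy_n ⇒ h·k1=z·y_n;  k2=λ(1+5/14z)y_n ⇒ h·k2=z(1+5/14z)y_n
  y_{n+1}/y_n = 1 + 7/13z + 6/13z(1+5/14z) = 1 + z + 15/91z²
  ⇒ R(z) = 1 + z + 15/91z².

Boundary: |R(x)|=1, x<0.
x=-0.32: |R|=0.6969
R=1: x+15/91x²=0 ⇒ x=−91/15=-6.0667; min R=1−1/(4·15/91)=-0.5167>−1
Confirm numerically:
  x=-5.131: |R|=0.20864 <1
  x=-3.694: |R|=0.44472 <1
  x=-2.441: |R|=0.45883 <1
  x=-6.544: |R|=1.51489 >1
  x=-6.467: |R|=1.42675 >1
Interval (-6.0667, 0).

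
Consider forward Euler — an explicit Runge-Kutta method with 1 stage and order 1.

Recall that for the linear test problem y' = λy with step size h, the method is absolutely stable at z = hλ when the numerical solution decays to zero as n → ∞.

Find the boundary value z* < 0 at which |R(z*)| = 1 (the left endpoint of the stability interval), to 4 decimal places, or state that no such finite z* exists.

Test eqn y'=λy, z=hλ:
  order 1, 1-stage ⇒ R(z)=1+z
  (e.g. R(-0.53)=0.47000, |R|=0.47000)

Solve |R(x)|<1 on ℝ⁻.
x=-0.53: |R|=0.4700
|R(-2.32)|=1.3200 |R(-1.29)|=0.2900 |R(-1.18)|=0.1800
Bisect:
  x_lo=-2.7497 |R|=1.7497  x_hi=-0.2303 |R|=0.7697
  mid=-1.49003 |R|=0.49003 →hi
  mid=-2.11987 |R|=1.11987 →lo
  mid=-1.80495 |R|=0.80495 →hi
  mid=-1.96241 |R|=0.96241 →hi
  mid=-2.04114 |R|=1.04114 →lo
  mid=-2.00178 |R|=1.00178 →lo
  mid=-1.98210 |R|=0.98210 →hi
  mid=-1.99194 |R|=0.99194 →hi
  mid=-1.99686 |R|=0.99686 →hi
  mid=-1.99932 |R|=0.99932 →hi
  ...
  [-2.00009,-1.99993] ⇒ x*=-2.0000
Stable set (-2.0000, 0).

left endpoint -2.0000.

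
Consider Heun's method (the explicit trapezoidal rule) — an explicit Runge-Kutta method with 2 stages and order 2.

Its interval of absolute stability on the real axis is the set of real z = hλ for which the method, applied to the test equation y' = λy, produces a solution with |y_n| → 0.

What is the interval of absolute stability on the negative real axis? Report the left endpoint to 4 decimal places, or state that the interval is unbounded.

z∈(-2.0000,0).

On y'=λy, z=hλ:
  order 2, 2-stage ⇒ R(z)=1+z+z^2/2
  (e.g. R(-0.71)=0.54205, |R|=0.54205)

Find x<0 with |R(x)|<1.
x=-0.71: |R|=0.5421
|R(-1.83)|=0.8445 |R(-1.8)|=0.8200 |R(-0.68)|=0.5512
Bisect:
  x_lo=-2.8871 |R|=2.2806  x_hi=-0.3884 |R|=0.6870
  mid=-1.63777 |R|=0.70337 →hi
  mid=-2.26244 |R|=1.29687 →lo
  mid=-1.95010 |R|=0.95135 →hi
  mid=-2.10627 |R|=1.11192 →lo
  mid=-2.02819 |R|=1.02858 →lo
  mid=-1.98914 |R|=0.98920 →hi
  mid=-2.00866 |R|=1.00870 →lo
  mid=-1.99890 |R|=0.99890 →hi
  ...
  [-2.00012,-1.99997] ⇒ x*=-2.0000
Stable set (-2.0000, 0).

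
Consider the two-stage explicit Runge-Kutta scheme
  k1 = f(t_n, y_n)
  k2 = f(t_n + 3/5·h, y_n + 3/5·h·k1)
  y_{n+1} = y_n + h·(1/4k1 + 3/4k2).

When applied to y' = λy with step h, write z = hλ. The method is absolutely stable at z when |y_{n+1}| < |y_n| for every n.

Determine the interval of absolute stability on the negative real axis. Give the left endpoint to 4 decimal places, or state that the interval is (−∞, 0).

With y'=λy (z=hλ):
  k1=λy_n ⇒ h·k1=z·y_n;  k2=λ(1+3/5z)y_n ⇒ h·k2=z(1+3/5z)y_n
  y_{n+1}/y_n = 1 + 1/4z + 3/4z(1+3/5z) = 1 + z + 9/20z²
  Hence R(z) = 1 + z + 9/20z².

Solve |R(x)|<1 on ℝ⁻.
x=-1.77: |R|=0.6398
R=1: x+9/20x²=0 ⇒ x=−20/9=-2.2222; min R=1−1/(4·9/20)=0.4444>−1
Confirm numerically:
  x=-2.111: |R|=0.89434 <1
  x=-1.406: |R|=0.48358 <1
  x=-1.254: |R|=0.45363 <1
  x=-1.052: |R|=0.44602 <1
  x=-2.747: |R|=1.64870 >1
  x=-2.730: |R|=1.62380 >1
  x=-2.496: |R|=1.30751 >1
Interval (-2.2222, 0).

(-2.2222, 0).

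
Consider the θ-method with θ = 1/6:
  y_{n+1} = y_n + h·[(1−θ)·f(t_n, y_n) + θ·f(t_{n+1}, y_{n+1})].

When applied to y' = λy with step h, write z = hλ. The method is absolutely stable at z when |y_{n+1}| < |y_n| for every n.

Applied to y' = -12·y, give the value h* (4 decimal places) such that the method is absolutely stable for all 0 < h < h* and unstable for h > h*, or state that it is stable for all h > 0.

On y'=λy, z=hλ:
  y_{n+1} = y_n + z·[5/6·y_n + 1/6·y_{n+1}] ⇒ (1 − 1/6z)y_{n+1} = (1 + 5/6z)y_n
  ⇒ R(z) = (1 + 5/6z)/(1 − 1/6z).

Solve |R(x)|<1 on ℝ⁻.
x=-0.45: |R|=0.5814
R=−1: 1+5/6x = −1+1/6x ⇒ -2/3x=2 ⇒ x=2/(-2/3)=-3.0000
Confirm numerically:
  x=-2.671: |R|=0.84823 <1
  x=-2.541: |R|=0.78504 <1
  x=-1.957: |R|=0.47568 <1
  x=-1.926: |R|=0.45799 <1
  x=-3.490: |R|=1.20653 >1
  x=-3.147: |R|=1.06428 >1
  x=-3.076: |R|=1.03349 >1
Interval (-3.0000, 0).

(-3.0000,0); λ=-12 ⇒ h* = (3)/12 = 0.2500.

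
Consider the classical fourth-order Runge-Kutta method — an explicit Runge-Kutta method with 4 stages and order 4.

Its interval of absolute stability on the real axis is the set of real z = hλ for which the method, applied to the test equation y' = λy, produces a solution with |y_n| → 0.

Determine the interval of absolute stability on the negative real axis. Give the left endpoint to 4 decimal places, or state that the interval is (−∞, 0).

(-2.7853, 0).

With y'=λy (z=hλ):
  order 4, 4-stage ⇒ R(z)=1+z+z^2/2+z^3/6+z^4/24
  (e.g. R(-0.35)=0.70473, |R|=0.70473)

Need |R(x)|<1, x<0.
x=-0.35: |R|=0.7047
|R(-1.99)|=0.3300 |R(-1.81)|=0.2870 |R(-0.81)|=0.4474
Bisect:
  x_lo=-3.3902 |R|=2.3666  x_hi=-0.3448 |R|=0.7084
  mid=-1.86751 |R|=0.29757 →hi
  mid=-2.62887 |R|=0.78867 →hi
  mid=-3.00956 |R|=1.39423 →lo
  mid=-2.81922 |R|=1.05236 →lo
  mid=-2.72404 |R|=0.91152 →hi
  mid=-2.77163 |R|=0.97959 →hi
  mid=-2.79542 |R|=1.01538 →lo
  mid=-2.78353 |R|=0.99734 →hi
  mid=-2.78947 |R|=1.00632 →lo
  ...
  [-2.78539,-2.78520] ⇒ x*=-2.7853
Interval (-2.7853, 0).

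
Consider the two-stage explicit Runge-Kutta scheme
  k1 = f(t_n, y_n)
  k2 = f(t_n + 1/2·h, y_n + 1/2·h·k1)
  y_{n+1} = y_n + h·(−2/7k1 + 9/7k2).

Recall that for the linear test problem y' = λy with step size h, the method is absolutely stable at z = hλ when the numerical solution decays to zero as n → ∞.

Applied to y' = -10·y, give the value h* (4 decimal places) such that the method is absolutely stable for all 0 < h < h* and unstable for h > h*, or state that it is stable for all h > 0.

(-1.5556,0); λ=-10 ⇒ h* = (14/9)/10 = 0.1556.

On y'=λy, z=hλ:
  k1=λy_n ⇒ h·k1=z·y_n;  k2=λ(1+1/2z)y_n ⇒ h·k2=z(1+1/2z)y_n
  y_{n+1}/y_n = 1 − 2/7z + 9/7z(1+1/2z) = 1 + z + 9/14z²
  Hence R(z) = 1 + z + 9/14z².

Need |R(x)|<1, x<0.
x=-0.82: |R|=0.6123
R=1: x+9/14x²=0 ⇒ x=−14/9=-1.5556; min R=1−1/(4·9/14)=0.6111>−1
Confirm numerically:
  x=-1.503: |R|=0.94922 <1
  x=-1.220: |R|=0.73683 <1
  x=-1.080: |R|=0.66983 <1
  x=-1.835: |R|=1.32964 >1
  x=-1.749: |R|=1.21750 >1
Interval (-1.5556, 0).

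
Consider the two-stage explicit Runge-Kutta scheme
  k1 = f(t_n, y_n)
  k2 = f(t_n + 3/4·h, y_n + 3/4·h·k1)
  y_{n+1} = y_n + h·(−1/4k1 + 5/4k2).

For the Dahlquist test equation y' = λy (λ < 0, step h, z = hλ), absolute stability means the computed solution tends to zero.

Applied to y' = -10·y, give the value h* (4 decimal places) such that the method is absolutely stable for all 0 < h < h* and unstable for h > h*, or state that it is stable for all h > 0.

(-1.0667,0); λ=-10 ⇒ h* = (16/15)/10 = 0.1067.

Set f=λy, z=hλ:
  k1=λy_n ⇒ h·k1=z·y_n;  k2=λ(1+3/4z)y_n ⇒ h·k2=z(1+3/4z)y_n
  y_{n+1}/y_n = 1 − 1/4z + 5/4z(1+3/4z) = 1 + z + 15/16z²
  ⇒ R(z) = 1 + z + 15/16z².

Need |R(x)|<1, x<0.
x=-1.61: |R|=1.8201
R=1: x+15/16x²=0 ⇒ x=−16/15=-1.0667; min R=1−1/(4·15/16)=0.7333>−1
Confirm numerically:
  x=-0.782: |R|=0.79130 <1
  x=-0.761: |R|=0.78193 <1
  x=-0.487: |R|=0.73535 <1
  x=-1.472: |R|=1.55936 >1
  x=-1.308: |R|=1.29594 >1
  x=-1.188: |R|=1.13514 >1
Stable set (-1.0667, 0).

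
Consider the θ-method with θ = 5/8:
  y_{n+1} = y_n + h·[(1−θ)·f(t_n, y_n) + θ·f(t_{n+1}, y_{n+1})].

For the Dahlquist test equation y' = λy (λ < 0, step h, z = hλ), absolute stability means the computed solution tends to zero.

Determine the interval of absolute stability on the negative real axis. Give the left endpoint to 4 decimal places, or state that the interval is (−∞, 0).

On y'=λy, z=hλ:
  y_{n+1} = y_n + z·[3/8·y_n + 5/8·y_{n+1}] ⇒ (1 − 5/8z)y_{n+1} = (1 + 3/8z)y_n
  R(z) = (1 + 3/8z)/(1 − 5/8z).

Need |R(x)|<1, x<0.
x=-0.54: |R|=0.5963
x=-2: |R|=0.1111
x=-10: |R|=0.3793
x=-100: |R|=0.5748
θ=5/8≥1/2 ⇒ |1+3/8x|<|1−5/8x| ∀x<0 ⇒ unbounded interval.

interval (−∞, 0).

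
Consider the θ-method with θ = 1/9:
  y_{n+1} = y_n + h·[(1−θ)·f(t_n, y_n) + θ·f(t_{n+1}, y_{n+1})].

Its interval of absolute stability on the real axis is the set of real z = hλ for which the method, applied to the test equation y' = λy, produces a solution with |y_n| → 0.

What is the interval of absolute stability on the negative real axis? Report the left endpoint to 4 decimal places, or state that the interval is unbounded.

(-2.5714, 0).

Set f=λy, z=hλ:
  y_{n+1} = y_n + z·[8/9·y_n + 1/9·y_{n+1}] ⇒ (1 − 1/9z)y_{n+1} = (1 + 8/9z)y_n
  Hence R(z) = (1 + 8/9z)/(1 − 1/9z).

Find x<0 with |R(x)|<1.
x=-0.57: |R|=0.4639
R=−1: 1+8/9x = −1+1/9x ⇒ -7/9x=2 ⇒ x=2/(-7/9)=-2.5714
Confirm numerically:
  x=-2.539: |R|=0.98033 <1
  x=-2.029: |R|=0.65573 <1
  x=-1.432: |R|=0.23543 <1
  x=-1.322: |R|=0.15268 <1
  x=-3.120: |R|=1.31683 >1
  x=-2.739: |R|=1.09992 >1
  x=-2.665: |R|=1.05615 >1
Interval (-2.5714, 0).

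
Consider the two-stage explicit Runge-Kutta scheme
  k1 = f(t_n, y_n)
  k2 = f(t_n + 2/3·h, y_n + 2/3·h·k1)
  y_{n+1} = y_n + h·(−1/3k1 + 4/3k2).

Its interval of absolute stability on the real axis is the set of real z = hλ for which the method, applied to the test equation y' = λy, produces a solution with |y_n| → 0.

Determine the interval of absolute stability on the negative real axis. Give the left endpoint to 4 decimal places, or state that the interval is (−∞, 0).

(-1.1250, 0).

Set f=λy, z=hλ:
  k1=λy_n ⇒ h·k1=z·y_n;  k2=λ(1+2/3z)y_n ⇒ h·k2=z(1+2/3z)y_n
  y_{n+1}/y_n = 1 − 1/3z + 4/3z(1+2/3z) = 1 + z + 8/9z²
  R(z) = 1 + z + 8/9z².

Need |R(x)|<1, x<0.
x=-1.16: |R|=1.0361
R=1: x+8/9x²=0 ⇒ x=−9/8=-1.1250; min R=1−1/(4·8/9)=0.7188>−1
Confirm numerically:
  x=-0.877: |R|=0.80667 <1
  x=-0.826: |R|=0.78047 <1
  x=-0.552: |R|=0.71885 <1
  x=-0.512: |R|=0.72102 <1
  x=-1.414: |R|=1.36324 >1
  x=-1.354: |R|=1.27561 >1
  x=-1.229: |R|=1.11361 >1
Stable set (-1.1250, 0).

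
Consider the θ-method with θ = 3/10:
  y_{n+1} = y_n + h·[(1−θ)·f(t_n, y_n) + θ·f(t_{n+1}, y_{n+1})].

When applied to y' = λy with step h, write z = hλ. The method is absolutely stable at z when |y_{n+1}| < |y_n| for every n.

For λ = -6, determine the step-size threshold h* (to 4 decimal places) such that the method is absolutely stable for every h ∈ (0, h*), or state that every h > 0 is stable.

On y'=λy, z=hλ:
  y_{n+1} = y_n + z·[7/10·y_n + 3/10·y_{n+1}] ⇒ (1 − 3/10z)y_{n+1} = (1 + 7/10z)y_n
  Hence R(z) = (1 + 7/10z)/(1 − 3/10z).

Need |R(x)|<1, x<0.
x=-1.02: |R|=0.2190
R=−1: 1+7/10x = −1+3/10x ⇒ -2/5x=2 ⇒ x=2/(-2/5)=-5.0000
Confirm numerically:
  x=-4.877: |R|=0.98003 <1
  x=-4.194: |R|=0.85723 <1
  x=-2.264: |R|=0.34826 <1
  x=-5.343: |R|=1.05271 >1
  x=-5.082: |R|=1.01299 >1
  x=-5.072: |R|=1.01142 >1
Stable set (-5.0000, 0).

(-5.0000,0); λ=-6 ⇒ h* = (5)/6 = 0.8333.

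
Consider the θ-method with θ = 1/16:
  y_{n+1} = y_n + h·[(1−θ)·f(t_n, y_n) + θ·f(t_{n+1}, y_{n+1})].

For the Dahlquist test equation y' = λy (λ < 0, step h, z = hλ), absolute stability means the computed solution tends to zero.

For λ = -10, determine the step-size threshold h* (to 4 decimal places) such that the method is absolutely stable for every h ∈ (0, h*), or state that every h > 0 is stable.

With y'=λy (z=hλ):
  y_{n+1} = y_n + z·[15/16·y_n + 1/16·y_{n+1}] ⇒ (1 − 1/16z)y_{n+1} = (1 + 15/16z)y_n
  ⇒ R(z) = (1 + 15/16z)/(1 − 1/16z).

Solve |R(x)|<1 on ℝ⁻.
x=-1.58: |R|=0.4380
R=−1: 1+15/16x = −1+1/16x ⇒ -7/8x=2 ⇒ x=2/(-7/8)=-2.2857
Confirm numerically:
  x=-2.167: |R|=0.90852 <1
  x=-1.719: |R|=0.55223 <1
  x=-1.376: |R|=0.26703 <1
  x=-2.880: |R|=1.44068 >1
  x=-2.491: |R|=1.15543 >1
So |R|<1 on (-2.2857, 0).

(-2.2857,0); λ=-10 ⇒ h* = (16/7)/10 = 0.2286.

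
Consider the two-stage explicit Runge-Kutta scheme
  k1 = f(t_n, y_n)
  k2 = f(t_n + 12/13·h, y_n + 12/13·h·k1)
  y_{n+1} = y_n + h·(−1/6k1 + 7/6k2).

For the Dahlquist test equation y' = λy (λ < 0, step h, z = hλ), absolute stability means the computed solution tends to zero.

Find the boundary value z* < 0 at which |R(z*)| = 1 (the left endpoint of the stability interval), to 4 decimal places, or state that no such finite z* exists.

left endpoint -0.9286.

With y'=λy (z=hλ):
  k1=λy_n ⇒ h·k1=z·y_n;  k2=λ(1+12/13z)y_n ⇒ h·k2=z(1+12/13z)y_n
  y_{n+1}/y_n = 1 − 1/6z + 7/6z(1+12/13z) = 1 + z + 14/13z²
  Hence R(z) = 1 + z + 14/13z².

Need |R(x)|<1, x<0.
x=-1.44: |R|=1.7931
R=1: x+14/13x²=0 ⇒ x=−13/14=-0.9286; min R=1−1/(4·14/13)=0.7679>−1
Confirm numerically:
  x=-0.804: |R|=0.89214 <1
  x=-0.777: |R|=0.87317 <1
  x=-0.711: |R|=0.83341 <1
  x=-0.695: |R|=0.82518 <1
  x=-1.326: |R|=1.56753 >1
  x=-1.037: |R|=1.12109 >1
Stable set (-0.9286, 0).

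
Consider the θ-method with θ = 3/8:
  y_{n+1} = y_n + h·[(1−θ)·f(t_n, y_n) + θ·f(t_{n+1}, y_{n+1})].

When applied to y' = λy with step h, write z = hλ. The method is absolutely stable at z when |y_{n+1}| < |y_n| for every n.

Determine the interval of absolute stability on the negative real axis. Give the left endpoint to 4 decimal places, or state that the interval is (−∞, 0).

Set f=λy, z=hλ:
  y_{n+1} = y_n + z·[5/8·y_n + 3/8·y_{n+1}] ⇒ (1 − 3/8z)y_{n+1} = (1 + 5/8z)y_n
  Hence R(z) = (1 + 5/8z)/(1 − 3/8z).

Find x<0 with |R(x)|<1.
x=-1.5: |R|=0.0400
R=−1: 1+5/8x = −1+3/8x ⇒ -1/4x=2 ⇒ x=2/(-1/4)=-8.0000
Confirm numerically:
  x=-7.275: |R|=0.95138 <1
  x=-4.828: |R|=0.71784 <1
  x=-4.310: |R|=0.64740 <1
  x=-8.503: |R|=1.03002 >1
  x=-8.339: |R|=1.02053 >1
  x=-8.250: |R|=1.01527 >1
Stable set (-8.0000, 0).

(-8.0000, 0).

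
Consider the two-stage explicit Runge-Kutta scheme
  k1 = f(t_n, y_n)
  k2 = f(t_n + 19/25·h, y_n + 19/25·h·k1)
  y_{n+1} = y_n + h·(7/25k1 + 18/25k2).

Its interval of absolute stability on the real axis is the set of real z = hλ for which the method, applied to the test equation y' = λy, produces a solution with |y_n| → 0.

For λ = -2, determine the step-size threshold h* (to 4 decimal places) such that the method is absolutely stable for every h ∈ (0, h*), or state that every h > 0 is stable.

(-1.8275,0); λ=-2 ⇒ h* = (625/342)/2 = 0.9137.

With y'=λy (z=hλ):
  k1=λy_n ⇒ h·k1=z·y_n;  k2=λ(1+19/25z)y_n ⇒ h·k2=z(1+19/25z)y_n
  y_{n+1}/y_n = 1 + 7/25z + 18/25z(1+19/25z) = 1 + z + 342/625z²
  so R(z) = 1 + z + 342/625z².

Find x<0 with |R(x)|<1.
x=-0.69: |R|=0.5705
R=1: x+342/625x²=0 ⇒ x=−625/342=-1.8275; min R=1−1/(4·342/625)=0.5431>−1
Confirm numerically:
  x=-1.806: |R|=0.97877 <1
  x=-1.219: |R|=0.59412 <1
  x=-0.879: |R|=0.54379 <1
  x=-2.111: |R|=1.32750 >1
  x=-2.098: |R|=1.31056 >1
Interval (-1.8275, 0).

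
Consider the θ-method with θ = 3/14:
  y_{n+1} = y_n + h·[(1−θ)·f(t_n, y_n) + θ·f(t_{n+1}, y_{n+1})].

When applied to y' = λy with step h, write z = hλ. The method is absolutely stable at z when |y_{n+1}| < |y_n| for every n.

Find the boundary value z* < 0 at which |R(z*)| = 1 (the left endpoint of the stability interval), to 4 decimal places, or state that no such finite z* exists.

Test eqn y'=λy, z=hλ:
  y_{n+1} = y_n + z·[11/14·y_n + 3/14·y_{n+1}] ⇒ (1 − 3/14z)y_{n+1} = (1 + 11/14z)y_n
  Hence R(z) = (1 + 11/14z)/(1 − 3/14z).

Need |R(x)|<1, x<0.
x=-1.33: |R|=0.0350
R=−1: 1+11/14x = −1+3/14x ⇒ -4/7x=2 ⇒ x=2/(-4/7)=-3.5000
Confirm numerically:
  x=-3.289: |R|=0.92927 <1
  x=-2.855: |R|=0.77133 <1
  x=-1.801: |R|=0.29949 <1
  x=-1.546: |R|=0.16128 <1
  x=-3.905: |R|=1.12600 >1
  x=-3.843: |R|=1.10749 >1
  x=-3.729: |R|=1.07274 >1
So |R|<1 on (-3.5000, 0).

left endpoint -3.5000.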